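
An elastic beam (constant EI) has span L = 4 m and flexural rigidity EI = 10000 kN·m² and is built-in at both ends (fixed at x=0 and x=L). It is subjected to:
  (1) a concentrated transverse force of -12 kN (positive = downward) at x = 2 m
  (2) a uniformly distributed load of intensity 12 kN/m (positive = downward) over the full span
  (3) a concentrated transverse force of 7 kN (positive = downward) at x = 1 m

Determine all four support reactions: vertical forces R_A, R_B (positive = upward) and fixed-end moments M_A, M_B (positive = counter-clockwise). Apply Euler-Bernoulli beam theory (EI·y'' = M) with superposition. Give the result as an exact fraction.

R_A = 765/32 kN, M_A = 223/16 kN·m, R_B = 611/32 kN, M_B = -181/16 kN·m

Load 1 — point force P=-12 kN at a=2 m (b=L-a=2):
  R_A = Pb²(3a+b)/L³ = (-12)·2²·(3·2+2)/4³ = -6 kN
  M_A = Pab²/L² = (-12)·2·2²/4² = -6 kN·m
  R_B = Pa²(a+3b)/L³ = (-12)·2²·(2+3·2)/4³ = -6 kN
  M_B = -Pa²b/L² = -(-12)·2²·2/4² = 6 kN·m
Load 2 — uniform load w=12 kN/m over full span:
  R_A = wL/2 = 12·4/2 = 24 kN
  M_A = wL²/12 = 12·4²/12 = 16 kN·m
  R_B = wL/2 = 12·4/2 = 24 kN
  M_B = -wL²/12 = -12·4²/12 = -16 kN·m
Load 3 — point force P=7 kN at a=1 m (b=L-a=3):
  R_A = Pb²(3a+b)/L³ = 7·3²·(3·1+3)/4³ = 189/32 kN
  M_A = Pab²/L² = 7·1·3²/4² = 63/16 kN·m
  R_B = Pa²(a+3b)/L³ = 7·1²·(1+3·3)/4³ = 35/32 kN
  M_B = -Pa²b/L² = -7·1²·3/4² = -21/16 kN·m
Superposition: R_A = 765/32 kN, M_A = 223/16 kN·m, R_B = 611/32 kN, M_B = -181/16 kN·m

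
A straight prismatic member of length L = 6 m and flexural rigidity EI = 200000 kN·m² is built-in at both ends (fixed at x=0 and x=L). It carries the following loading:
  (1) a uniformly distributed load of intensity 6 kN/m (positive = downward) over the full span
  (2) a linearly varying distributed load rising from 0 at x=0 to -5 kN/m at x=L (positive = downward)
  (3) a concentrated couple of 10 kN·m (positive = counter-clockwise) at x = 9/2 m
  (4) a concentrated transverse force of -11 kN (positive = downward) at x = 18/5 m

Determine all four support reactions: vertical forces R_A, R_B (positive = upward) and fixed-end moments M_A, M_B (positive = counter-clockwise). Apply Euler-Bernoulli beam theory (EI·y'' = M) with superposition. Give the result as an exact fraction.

Load 1 — uniform load w=6 kN/m over full span:
  R_A = wL/2 = 6·6/2 = 18 kN
  M_A = wL²/12 = 6·6²/12 = 18 kN·m
  R_B = wL/2 = 6·6/2 = 18 kN
  M_B = -wL²/12 = -6·6²/12 = -18 kN·m
Load 2 — triangular load w₀=-5 kN/m (0→w₀ over full span):
  R_A = 3w₀L/20 = 3·(-5)·6/20 = -9/2 kN
  M_A = w₀L²/30 = (-5)·6²/30 = -6 kN·m
  R_B = 7w₀L/20 = 7·(-5)·6/20 = -21/2 kN
  M_B = -w₀L²/20 = -(-5)·6²/20 = 9 kN·m
Load 3 — applied couple M₀=10 kN·m at a=9/2 m (b=L-a=3/2):
  R_A = 6M₀ab/L³ = 6·10·(9/2)·(3/2)/6³ = 15/8 kN
  M_A = M₀b(2a-b)/L² = 10·(3/2)·(2·(9/2)-(3/2))/6² = 25/8 kN·m
  R_B = -6M₀ab/L³ = -6·10·(9/2)·(3/2)/6³ = -15/8 kN
  M_B = M₀a(2b-a)/L² = 10·(9/2)·(2·(3/2)-(9/2))/6² = -15/8 kN·m
Load 4 — point force P=-11 kN at a=18/5 m (b=L-a=12/5):
  R_A = Pb²(3a+b)/L³ = (-11)·(12/5)²·(3·(18/5)+(12/5))/6³ = -484/125 kN
  M_A = Pab²/L² = (-11)·(18/5)·(12/5)²/6² = -792/125 kN·m
  R_B = Pa²(a+3b)/L³ = (-11)·(18/5)²·((18/5)+3·(12/5))/6³ = -891/125 kN
  M_B = -Pa²b/L² = -(-11)·(18/5)²·(12/5)/6² = 1188/125 kN·m
Superposition: R_A = 11503/1000 kN, M_A = 8789/1000 kN·m, R_B = -1503/1000 kN, M_B = -1371/1000 kN·m

R_A = 11503/1000 kN, M_A = 8789/1000 kN·m, R_B = -1503/1000 kN, M_B = -1371/1000 kN·m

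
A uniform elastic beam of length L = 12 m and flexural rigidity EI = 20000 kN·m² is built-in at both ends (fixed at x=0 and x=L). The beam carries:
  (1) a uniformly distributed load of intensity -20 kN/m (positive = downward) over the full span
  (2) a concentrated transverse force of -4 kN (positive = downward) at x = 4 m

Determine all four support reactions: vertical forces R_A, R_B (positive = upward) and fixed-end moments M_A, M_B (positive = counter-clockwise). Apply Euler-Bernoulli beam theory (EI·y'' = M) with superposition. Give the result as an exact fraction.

Load 1 — uniform load w=-20 kN/m over full span:
  R_A = wL/2 = (-20)·12/2 = -120 kN
  M_A = wL²/12 = (-20)·12²/12 = -240 kN·m
  R_B = wL/2 = (-20)·12/2 = -120 kN
  M_B = -wL²/12 = -(-20)·12²/12 = 240 kN·m
Load 2 — point force P=-4 kN at a=4 m (b=L-a=8):
  R_A = Pb²(3a+b)/L³ = (-4)·8²·(3·4+8)/12³ = -80/27 kN
  M_A = Pab²/L² = (-4)·4·8²/12² = -64/9 kN·m
  R_B = Pa²(a+3b)/L³ = (-4)·4²·(4+3·8)/12³ = -28/27 kN
  M_B = -Pa²b/L² = -(-4)·4²·8/12² = 32/9 kN·m
Superposition: R_A = -3320/27 kN, M_A = -2224/9 kN·m, R_B = -3268/27 kN, M_B = 2192/9 kN·m

R_A = -3320/27 kN, M_A = -2224/9 kN·m, R_B = -3268/27 kN, M_B = 2192/9 kN·m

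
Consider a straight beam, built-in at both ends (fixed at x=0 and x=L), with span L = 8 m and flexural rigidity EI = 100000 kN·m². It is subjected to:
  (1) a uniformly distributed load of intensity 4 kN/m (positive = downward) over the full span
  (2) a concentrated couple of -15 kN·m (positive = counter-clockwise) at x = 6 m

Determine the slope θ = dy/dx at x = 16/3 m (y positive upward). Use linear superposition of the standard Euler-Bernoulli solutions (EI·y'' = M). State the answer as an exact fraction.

Load 1 — uniform load w=4 kN/m over full span:
  θ_1 = -wx(L-x)(L-2x)/(12EI) = -4·(16/3)·(8-(16/3))·(8-2·(16/3))/(12·100000) = 32/253125 rad
Load 2 — applied couple M₀=-15 kN·m at a=6 m (b=L-a=2):
  θ_2 = (R_Ax²/2 - M_Ax)/EI  [x≤a] with R_A=-135/64, M_A=-75/16 = ((-135/64)·(16/3)²/2 - (-75/16)·(16/3))/100000 = -1/20000 rad
Superposition: θ = Σ θ_i = 619/8100000 rad ≈ 0.000076 rad

θ(16/3) = 619/8100000 rad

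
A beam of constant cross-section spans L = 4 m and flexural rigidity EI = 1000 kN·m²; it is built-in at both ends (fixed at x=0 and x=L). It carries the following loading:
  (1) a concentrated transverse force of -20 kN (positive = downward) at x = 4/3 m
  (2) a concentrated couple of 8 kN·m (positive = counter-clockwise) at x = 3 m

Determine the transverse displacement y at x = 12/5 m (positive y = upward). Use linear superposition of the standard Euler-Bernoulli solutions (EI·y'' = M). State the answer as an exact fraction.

y(12/5) = 5137/2531250 m

Load 1 — point force P=-20 kN at a=4/3 m (b=L-a=8/3):
  y_1 = -Pa²(L-x)²(3bL-(3b+a)(L-x))/(6L³EI)  [x>a] = -(-20)·(4/3)²·(4-(12/5))²·(3·(8/3)·4-(3·(8/3)+(4/3))·(4-(12/5)))/(6·4³·1000) = 1024/253125 m
Load 2 — applied couple M₀=8 kN·m at a=3 m (b=L-a=1):
  y_2 = (R_Ax³/6 - M_Ax²/2)/EI  [x≤a] with R_A=9/4, M_A=5/2 = ((9/4)·(12/5)³/6 - (5/2)·(12/5)²/2)/1000 = -63/31250 m
Superposition: y = Σ y_i = 5137/2531250 m ≈ 0.002029 m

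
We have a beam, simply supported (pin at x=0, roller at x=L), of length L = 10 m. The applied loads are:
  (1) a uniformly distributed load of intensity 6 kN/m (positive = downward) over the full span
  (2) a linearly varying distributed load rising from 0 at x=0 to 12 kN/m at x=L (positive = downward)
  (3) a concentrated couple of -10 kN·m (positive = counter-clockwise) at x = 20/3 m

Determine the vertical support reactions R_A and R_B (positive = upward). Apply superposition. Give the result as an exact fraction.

R_A = 49 kN, R_B = 71 kN

Load 1 — uniform load w=6 kN/m over full span:
  R_A = wL/2 = 6·10/2 = 30 kN
  R_B = wL/2 = 6·10/2 = 30 kN
Load 2 — triangular load w₀=12 kN/m (0→w₀ over full span):
  R_A = w₀L/6 = 12·10/6 = 20 kN
  R_B = w₀L/3 = 12·10/3 = 40 kN
Load 3 — applied couple M₀=-10 kN·m at a=20/3 m (b=L-a=10/3):
  R_A = M₀/L = (-10)/10 = -1 kN
  R_B = -M₀/L = -(-10)/10 = 1 kN
Superposition: R_A = 49 kN, R_B = 71 kN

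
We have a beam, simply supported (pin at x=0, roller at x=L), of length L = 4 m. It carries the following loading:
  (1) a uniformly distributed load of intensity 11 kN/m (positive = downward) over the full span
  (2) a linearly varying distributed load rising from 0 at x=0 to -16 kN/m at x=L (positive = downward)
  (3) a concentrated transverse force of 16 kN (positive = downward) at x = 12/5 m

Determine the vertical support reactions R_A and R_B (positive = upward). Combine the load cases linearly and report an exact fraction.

R_A = 266/15 kN, R_B = 154/15 kN

Load 1 — uniform load w=11 kN/m over full span:
  R_A = wL/2 = 11·4/2 = 22 kN
  R_B = wL/2 = 11·4/2 = 22 kN
Load 2 — triangular load w₀=-16 kN/m (0→w₀ over full span):
  R_A = w₀L/6 = (-16)·4/6 = -32/3 kN
  R_B = w₀L/3 = (-16)·4/3 = -64/3 kN
Load 3 — point force P=16 kN at a=12/5 m (b=L-a=8/5):
  R_A = Pb/L = 16·(8/5)/4 = 32/5 kN
  R_B = Pa/L = 16·(12/5)/4 = 48/5 kN
Superposition: R_A = 266/15 kN, R_B = 154/15 kN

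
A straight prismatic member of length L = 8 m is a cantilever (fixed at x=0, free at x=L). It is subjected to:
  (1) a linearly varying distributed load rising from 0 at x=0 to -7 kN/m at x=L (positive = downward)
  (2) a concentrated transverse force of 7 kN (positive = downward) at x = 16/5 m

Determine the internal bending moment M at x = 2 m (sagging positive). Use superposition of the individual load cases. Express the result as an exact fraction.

Load 1 — triangular load w₀=-7 kN/m (0→w₀ over full span):
  M_1 = w₀Lx/2 - w₀L²/3 - w₀x³/(6L) = (-7)·8·2/2 - (-7)·8²/3 - (-7)·2³/(6·8) = 189/2 kN·m
Load 2 — point force P=7 kN at a=16/5 m (b=L-a=24/5):
  M_2 = -P(a-x)  [x≤a] = -7·((16/5)-2) = -42/5 kN·m
Superposition: M = Σ M_i = 861/10 kN·m ≈ 86.100000 kN·m

M(2) = 861/10 kN·m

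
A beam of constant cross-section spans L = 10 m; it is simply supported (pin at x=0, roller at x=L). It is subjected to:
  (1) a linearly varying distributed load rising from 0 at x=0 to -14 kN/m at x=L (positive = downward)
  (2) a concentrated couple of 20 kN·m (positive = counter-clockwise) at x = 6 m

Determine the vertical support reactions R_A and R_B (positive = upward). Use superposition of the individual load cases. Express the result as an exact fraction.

Load 1 — triangular load w₀=-14 kN/m (0→w₀ over full span):
  R_A = w₀L/6 = (-14)·10/6 = -70/3 kN
  R_B = w₀L/3 = (-14)·10/3 = -140/3 kN
Load 2 — applied couple M₀=20 kN·m at a=6 m (b=L-a=4):
  R_A = M₀/L = 20/10 = 2 kN
  R_B = -M₀/L = -20/10 = -2 kN
Superposition: R_A = -64/3 kN, R_B = -146/3 kN

R_A = -64/3 kN, R_B = -146/3 kN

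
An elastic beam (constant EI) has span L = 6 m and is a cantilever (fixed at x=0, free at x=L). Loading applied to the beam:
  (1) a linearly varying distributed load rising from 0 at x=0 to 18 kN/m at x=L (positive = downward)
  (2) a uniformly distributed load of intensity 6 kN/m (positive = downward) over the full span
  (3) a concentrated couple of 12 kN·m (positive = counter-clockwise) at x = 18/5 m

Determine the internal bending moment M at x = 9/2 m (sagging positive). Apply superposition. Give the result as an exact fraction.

Load 1 — triangular load w₀=18 kN/m (0→w₀ over full span):
  M_1 = w₀Lx/2 - w₀L²/3 - w₀x³/(6L) = 18·6·(9/2)/2 - 18·6²/3 - 18·(9/2)³/(6·6) = -297/16 kN·m
Load 2 — uniform load w=6 kN/m over full span:
  M_2 = -w(L-x)²/2 = -6·(6-(9/2))²/2 = -27/4 kN·m
Load 3 — applied couple M₀=12 kN·m at a=18/5 m (b=L-a=12/5):
  M_3 = 0  [x>a] = 0 kN·m
Superposition: M = Σ M_i = -405/16 kN·m ≈ -25.312500 kN·m

M(9/2) = -405/16 kN·m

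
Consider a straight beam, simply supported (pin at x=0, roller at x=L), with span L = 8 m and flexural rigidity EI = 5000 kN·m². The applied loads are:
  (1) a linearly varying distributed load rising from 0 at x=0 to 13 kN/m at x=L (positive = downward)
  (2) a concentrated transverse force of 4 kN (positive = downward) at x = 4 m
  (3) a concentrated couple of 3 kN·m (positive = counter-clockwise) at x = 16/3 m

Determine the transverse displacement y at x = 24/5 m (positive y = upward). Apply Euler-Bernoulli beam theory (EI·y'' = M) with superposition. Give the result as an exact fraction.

Load 1 — triangular load w₀=13 kN/m (0→w₀ over full span):
  y_1 = -w₀x(7L⁴-10L²x²+3x⁴)/(360LEI) = -13·(24/5)·(7·8⁴-10·8²·(24/5)²+3·(24/5)⁴)/(360·8·5000) = -1970176/29296875 m
Load 2 — point force P=4 kN at a=4 m (b=L-a=4):
  y_2 = -Pa(L-x)(2Lx-a²-x²)/(6LEI)  [x>a] = -4·4·(8-(24/5))·(2·8·(24/5)-4²-(24/5)²)/(6·8·5000) = -1888/234375 m
Load 3 — applied couple M₀=3 kN·m at a=16/3 m (b=L-a=8/3):
  y_3 = (M₀x³/(6L)+C₁x)/EI  [x≤a] with C₁=M₀(3b²-L²)/(6L)=-8/3 = (3·(24/5)³/(6·8)+(-8/3)·(24/5))/5000 = -92/78125 m
Superposition: y = Σ y_i = -746892/9765625 m ≈ -0.076482 m

y(24/5) = -746892/9765625 m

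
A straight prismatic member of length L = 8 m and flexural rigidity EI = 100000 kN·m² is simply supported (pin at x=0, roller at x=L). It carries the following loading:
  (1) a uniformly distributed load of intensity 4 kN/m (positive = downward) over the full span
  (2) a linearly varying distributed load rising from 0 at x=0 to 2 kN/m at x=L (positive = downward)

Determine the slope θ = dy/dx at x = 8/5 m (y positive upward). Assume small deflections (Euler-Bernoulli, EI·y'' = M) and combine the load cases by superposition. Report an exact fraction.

θ(8/5) = -14792/17578125 rad

Load 1 — uniform load w=4 kN/m over full span:
  θ_1 = -w(L³-6Lx²+4x³)/(24EI) = -4·(8³-6·8·(8/5)²+4·(8/5)³)/(24·100000) = -264/390625 rad
Load 2 — triangular load w₀=2 kN/m (0→w₀ over full span):
  θ_2 = -w₀(7L⁴-30L²x²+15x⁴)/(360LEI) = -2·(7·8⁴-30·8²·(8/5)²+15·(8/5)⁴)/(360·8·100000) = -2912/17578125 rad
Superposition: θ = Σ θ_i = -14792/17578125 rad ≈ -0.000842 rad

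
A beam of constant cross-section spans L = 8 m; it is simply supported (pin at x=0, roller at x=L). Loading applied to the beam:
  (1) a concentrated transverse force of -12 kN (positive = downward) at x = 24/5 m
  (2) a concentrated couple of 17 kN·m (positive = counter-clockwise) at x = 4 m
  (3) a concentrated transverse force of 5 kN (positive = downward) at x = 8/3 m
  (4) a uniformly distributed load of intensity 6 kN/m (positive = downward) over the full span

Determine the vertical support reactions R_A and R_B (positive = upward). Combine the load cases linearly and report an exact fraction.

R_A = 2959/120 kN, R_B = 1961/120 kN

Load 1 — point force P=-12 kN at a=24/5 m (b=L-a=16/5):
  R_A = Pb/L = (-12)·(16/5)/8 = -24/5 kN
  R_B = Pa/L = (-12)·(24/5)/8 = -36/5 kN
Load 2 — applied couple M₀=17 kN·m at a=4 m (b=L-a=4):
  R_A = M₀/L = 17/8 kN
  R_B = -M₀/L = -17/8 kN
Load 3 — point force P=5 kN at a=8/3 m (b=L-a=16/3):
  R_A = Pb/L = 5·(16/3)/8 = 10/3 kN
  R_B = Pa/L = 5·(8/3)/8 = 5/3 kN
Load 4 — uniform load w=6 kN/m over full span:
  R_A = wL/2 = 6·8/2 = 24 kN
  R_B = wL/2 = 6·8/2 = 24 kN
Superposition: R_A = 2959/120 kN, R_B = 1961/120 kN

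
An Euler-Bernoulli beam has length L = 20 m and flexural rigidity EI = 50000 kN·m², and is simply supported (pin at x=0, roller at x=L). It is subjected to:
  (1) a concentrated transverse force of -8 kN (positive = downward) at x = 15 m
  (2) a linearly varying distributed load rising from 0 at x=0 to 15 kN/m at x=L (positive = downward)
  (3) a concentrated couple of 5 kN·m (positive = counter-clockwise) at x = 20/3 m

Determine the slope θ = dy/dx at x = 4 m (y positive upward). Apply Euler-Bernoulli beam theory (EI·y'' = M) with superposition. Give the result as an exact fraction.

θ(4) = -16423/450000 rad

Load 1 — point force P=-8 kN at a=15 m (b=L-a=5):
  θ_1 = -Pb(L²-b²-3x²)/(6LEI)  [x≤a] = -(-8)·5·(20²-5²-3·4²)/(6·20·50000) = 109/50000 rad
Load 2 — triangular load w₀=15 kN/m (0→w₀ over full span):
  θ_2 = -w₀(7L⁴-30L²x²+15x⁴)/(360LEI) = -15·(7·20⁴-30·20²·4²+15·4⁴)/(360·20·50000) = -364/9375 rad
Load 3 — applied couple M₀=5 kN·m at a=20/3 m (b=L-a=40/3):
  θ_3 = (M₀x²/(2L)+C₁)/EI  [x≤a] with C₁=M₀(3b²-L²)/(6L)=50/9 = (5·4²/(2·20)+(50/9))/50000 = 17/112500 rad
Superposition: θ = Σ θ_i = -16423/450000 rad ≈ -0.036496 rad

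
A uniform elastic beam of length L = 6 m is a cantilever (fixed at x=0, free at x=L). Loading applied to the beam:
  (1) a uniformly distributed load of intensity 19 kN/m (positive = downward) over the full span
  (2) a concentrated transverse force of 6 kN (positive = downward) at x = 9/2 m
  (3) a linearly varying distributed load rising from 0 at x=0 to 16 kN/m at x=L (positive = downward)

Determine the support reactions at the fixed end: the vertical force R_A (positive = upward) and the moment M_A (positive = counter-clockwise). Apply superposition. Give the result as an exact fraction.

Load 1 — uniform load w=19 kN/m over full span:
  R_A = wL = 19·6 = 114 kN
  M_A = wL²/2 = 19·6²/2 = 342 kN·m
Load 2 — point force P=6 kN at a=9/2 m (b=L-a=3/2):
  R_A = P = 6 kN
  M_A = Pa = 6·(9/2) = 27 kN·m
Load 3 — triangular load w₀=16 kN/m (0→w₀ over full span):
  R_A = w₀L/2 = 16·6/2 = 48 kN
  M_A = w₀L²/3 = 16·6²/3 = 192 kN·m
Superposition: R_A = 168 kN, M_A = 561 kN·m

R_A = 168 kN, M_A = 561 kN·m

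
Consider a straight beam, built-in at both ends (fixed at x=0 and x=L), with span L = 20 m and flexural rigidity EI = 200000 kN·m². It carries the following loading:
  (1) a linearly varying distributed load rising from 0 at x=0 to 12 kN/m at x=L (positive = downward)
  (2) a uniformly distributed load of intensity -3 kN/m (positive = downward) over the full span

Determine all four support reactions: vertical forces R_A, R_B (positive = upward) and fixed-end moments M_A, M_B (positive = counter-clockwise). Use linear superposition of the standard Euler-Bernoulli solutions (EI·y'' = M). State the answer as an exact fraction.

R_A = 6 kN, M_A = 60 kN·m, R_B = 54 kN, M_B = -140 kN·m

Load 1 — triangular load w₀=12 kN/m (0→w₀ over full span):
  R_A = 3w₀L/20 = 3·12·20/20 = 36 kN
  M_A = w₀L²/30 = 12·20²/30 = 160 kN·m
  R_B = 7w₀L/20 = 7·12·20/20 = 84 kN
  M_B = -w₀L²/20 = -12·20²/20 = -240 kN·m
Load 2 — uniform load w=-3 kN/m over full span:
  R_A = wL/2 = (-3)·20/2 = -30 kN
  M_A = wL²/12 = (-3)·20²/12 = -100 kN·m
  R_B = wL/2 = (-3)·20/2 = -30 kN
  M_B = -wL²/12 = -(-3)·20²/12 = 100 kN·m
Superposition: R_A = 6 kN, M_A = 60 kN·m, R_B = 54 kN, M_B = -140 kN·m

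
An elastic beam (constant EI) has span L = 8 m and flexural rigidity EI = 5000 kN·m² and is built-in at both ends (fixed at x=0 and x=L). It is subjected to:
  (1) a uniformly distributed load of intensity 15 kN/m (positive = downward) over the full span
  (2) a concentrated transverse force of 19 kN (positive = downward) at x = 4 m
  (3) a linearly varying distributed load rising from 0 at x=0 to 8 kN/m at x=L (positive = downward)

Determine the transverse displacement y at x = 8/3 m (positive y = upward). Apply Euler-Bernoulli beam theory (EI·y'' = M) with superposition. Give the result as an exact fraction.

y(8/3) = -89036/2278125 m

Load 1 — uniform load w=15 kN/m over full span:
  y_1 = -wx²(L-x)²/(24EI) = -15·(8/3)²·(8-(8/3))²/(24·5000) = -256/10125 m
Load 2 — point force P=19 kN at a=4 m (b=L-a=4):
  y_2 = -Pb²x²(3aL-(3a+b)x)/(6L³EI)  [x≤a] = -19·4²·(8/3)²·(3·4·8-(3·4+4)·(8/3))/(6·8³·5000) = -76/10125 m
Load 3 — triangular load w₀=8 kN/m (0→w₀ over full span):
  y_3 = -w₀x²(L-x)²(x+2L)/(120LEI) = -8·(8/3)²·(8-(8/3))²·((8/3)+2·8)/(120·8·5000) = -14336/2278125 m
Superposition: y = Σ y_i = -89036/2278125 m ≈ -0.039083 m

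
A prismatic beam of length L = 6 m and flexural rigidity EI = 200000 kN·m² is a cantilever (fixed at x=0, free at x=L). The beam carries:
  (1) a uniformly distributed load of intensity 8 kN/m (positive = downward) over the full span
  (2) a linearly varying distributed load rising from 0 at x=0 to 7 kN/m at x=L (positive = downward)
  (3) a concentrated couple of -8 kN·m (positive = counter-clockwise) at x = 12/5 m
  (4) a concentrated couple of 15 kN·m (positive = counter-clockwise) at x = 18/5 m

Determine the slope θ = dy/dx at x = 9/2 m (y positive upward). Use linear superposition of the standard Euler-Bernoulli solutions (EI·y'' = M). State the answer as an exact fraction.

θ(9/2) = -555531/256000000 rad

Load 1 — uniform load w=8 kN/m over full span:
  θ_1 = -wx(x²-3Lx+3L²)/(6EI) = -8·(9/2)·((9/2)²-3·6·(9/2)+3·6²)/(6·200000) = -567/400000 rad
Load 2 — triangular load w₀=7 kN/m (0→w₀ over full span):
  θ_2 = (w₀Lx²/4-w₀L²x/3-w₀x⁴/(24L))/EI = (7·6·(9/2)²/4-7·6²·(9/2)/3-7·(9/2)⁴/(24·6))/200000 = -47439/51200000 rad
Load 3 — applied couple M₀=-8 kN·m at a=12/5 m (b=L-a=18/5):
  θ_3 = M₀a/EI  [x>a] = (-8)·(12/5)/200000 = -3/31250 rad
Load 4 — applied couple M₀=15 kN·m at a=18/5 m (b=L-a=12/5):
  θ_4 = M₀a/EI  [x>a] = 15·(18/5)/200000 = 27/100000 rad
Superposition: θ = Σ θ_i = -555531/256000000 rad ≈ -0.002170 rad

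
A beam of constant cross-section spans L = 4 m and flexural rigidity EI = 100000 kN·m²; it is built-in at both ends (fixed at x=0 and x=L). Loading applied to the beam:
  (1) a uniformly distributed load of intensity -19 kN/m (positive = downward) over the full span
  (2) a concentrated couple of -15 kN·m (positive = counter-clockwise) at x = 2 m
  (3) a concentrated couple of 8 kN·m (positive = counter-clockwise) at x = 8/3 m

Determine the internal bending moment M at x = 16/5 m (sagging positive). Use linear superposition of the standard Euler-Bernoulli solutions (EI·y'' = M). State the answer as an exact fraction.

Load 1 — uniform load w=-19 kN/m over full span:
  M_1 = wLx/2 - wL²/12 - wx²/2 = (-19)·4·(16/5)/2 - (-19)·4²/12 - (-19)·(16/5)²/2 = 76/75 kN·m
Load 2 — applied couple M₀=-15 kN·m at a=2 m (b=L-a=2):
  M_2 = R_Ax - M_A - M₀  [x>a] with R_A=-45/8, M_A=-15/4 = (-45/8)·(16/5) - (-15/4) - (-15) = 3/4 kN·m
Load 3 — applied couple M₀=8 kN·m at a=8/3 m (b=L-a=4/3):
  M_3 = R_Ax - M_A - M₀  [x>a] with R_A=8/3, M_A=8/3 = (8/3)·(16/5) - (8/3) - 8 = -32/15 kN·m
Superposition: M = Σ M_i = -37/100 kN·m ≈ -0.370000 kN·m

M(16/5) = -37/100 kN·m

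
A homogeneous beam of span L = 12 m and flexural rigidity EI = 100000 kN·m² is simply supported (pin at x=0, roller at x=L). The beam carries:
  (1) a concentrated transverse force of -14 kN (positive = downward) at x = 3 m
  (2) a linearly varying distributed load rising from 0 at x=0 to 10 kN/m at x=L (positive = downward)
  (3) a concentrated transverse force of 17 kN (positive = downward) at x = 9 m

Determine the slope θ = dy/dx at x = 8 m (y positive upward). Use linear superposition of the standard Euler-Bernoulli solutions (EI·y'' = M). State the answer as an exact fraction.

θ(8) = 10901/7200000 rad

Load 1 — point force P=-14 kN at a=3 m (b=L-a=9):
  θ_1 = -Pa(2L²-6Lx+3x²+a²)/(6LEI)  [x>a] = -(-14)·3·(2·12²-6·12·8+3·8²+3²)/(6·12·100000) = -203/400000 rad
Load 2 — triangular load w₀=10 kN/m (0→w₀ over full span):
  θ_2 = -w₀(7L⁴-30L²x²+15x⁴)/(360LEI) = -10·(7·12⁴-30·12²·8²+15·8⁴)/(360·12·100000) = 91/56250 rad
Load 3 — point force P=17 kN at a=9 m (b=L-a=3):
  θ_3 = -Pb(L²-b²-3x²)/(6LEI)  [x≤a] = -17·3·(12²-3²-3·8²)/(6·12·100000) = 323/800000 rad
Superposition: θ = Σ θ_i = 10901/7200000 rad ≈ 0.001514 rad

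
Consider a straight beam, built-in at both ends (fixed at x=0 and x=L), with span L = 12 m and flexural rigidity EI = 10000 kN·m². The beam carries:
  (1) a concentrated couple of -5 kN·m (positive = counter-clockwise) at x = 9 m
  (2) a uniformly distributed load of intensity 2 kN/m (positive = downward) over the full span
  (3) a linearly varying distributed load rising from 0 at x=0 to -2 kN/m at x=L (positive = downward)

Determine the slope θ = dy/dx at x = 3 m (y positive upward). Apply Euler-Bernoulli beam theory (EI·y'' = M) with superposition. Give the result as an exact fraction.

θ(3) = -3603/3200000 rad

Load 1 — applied couple M₀=-5 kN·m at a=9 m (b=L-a=3):
  θ_1 = (R_Ax²/2 - M_Ax)/EI  [x≤a] with R_A=-15/32, M_A=-25/16 = ((-15/32)·3²/2 - (-25/16)·3)/10000 = 33/128000 rad
Load 2 — uniform load w=2 kN/m over full span:
  θ_2 = -wx(L-x)(L-2x)/(12EI) = -2·3·(12-3)·(12-2·3)/(12·10000) = -27/10000 rad
Load 3 — triangular load w₀=-2 kN/m (0→w₀ over full span):
  θ_3 = -w₀(2x(L-x)(L-2x)(x+2L)+x²(L-x)²)/(120LEI) = -(-2)·(2·3·(12-3)·(12-2·3)·(3+2·12)+3²·(12-3)²)/(120·12·10000) = 1053/800000 rad
Superposition: θ = Σ θ_i = -3603/3200000 rad ≈ -0.001126 rad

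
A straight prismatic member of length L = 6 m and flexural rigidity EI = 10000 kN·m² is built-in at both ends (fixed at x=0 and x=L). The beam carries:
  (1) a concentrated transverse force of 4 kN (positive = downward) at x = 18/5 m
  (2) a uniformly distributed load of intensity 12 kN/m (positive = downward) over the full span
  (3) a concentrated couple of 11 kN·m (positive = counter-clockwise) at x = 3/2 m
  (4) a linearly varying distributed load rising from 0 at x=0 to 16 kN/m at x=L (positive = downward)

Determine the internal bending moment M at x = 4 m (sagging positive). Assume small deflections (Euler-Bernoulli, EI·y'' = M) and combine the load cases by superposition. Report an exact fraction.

Load 1 — point force P=4 kN at a=18/5 m (b=L-a=12/5):
  M_1 = Pa²(a+3b)(L-x)/L³ - Pa²b/L²  [x>a] = 4·(18/5)²·((18/5)+3·(12/5))·(6-4)/6³ - 4·(18/5)²·(12/5)/6² = 216/125 kN·m
Load 2 — uniform load w=12 kN/m over full span:
  M_2 = wLx/2 - wL²/12 - wx²/2 = 12·6·4/2 - 12·6²/12 - 12·4²/2 = 12 kN·m
Load 3 — applied couple M₀=11 kN·m at a=3/2 m (b=L-a=9/2):
  M_3 = R_Ax - M_A - M₀  [x>a] with R_A=33/16, M_A=-33/16 = (33/16)·4 - (-33/16) - 11 = -11/16 kN·m
Load 4 — triangular load w₀=16 kN/m (0→w₀ over full span):
  M_4 = 3w₀Lx/20 - w₀L²/30 - w₀x³/(6L) = 3·16·6·4/20 - 16·6²/30 - 16·4³/(6·6) = 448/45 kN·m
Superposition: M = Σ M_i = 413929/18000 kN·m ≈ 22.996056 kN·m

M(4) = 413929/18000 kN·m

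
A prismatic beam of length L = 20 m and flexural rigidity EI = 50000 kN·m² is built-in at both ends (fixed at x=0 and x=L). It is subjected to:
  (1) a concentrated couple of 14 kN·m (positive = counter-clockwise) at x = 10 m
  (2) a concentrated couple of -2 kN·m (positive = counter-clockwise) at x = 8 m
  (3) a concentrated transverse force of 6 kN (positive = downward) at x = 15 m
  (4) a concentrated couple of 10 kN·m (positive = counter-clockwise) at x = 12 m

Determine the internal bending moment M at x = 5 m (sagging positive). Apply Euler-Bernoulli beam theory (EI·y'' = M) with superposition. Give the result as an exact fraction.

M(5) = 293/400 kN·m

Load 1 — applied couple M₀=14 kN·m at a=10 m (b=L-a=10):
  M_1 = R_Ax - M_A  [x≤a] with R_A=21/20, M_A=7/2 = (21/20)·5 - (7/2) = 7/4 kN·m
Load 2 — applied couple M₀=-2 kN·m at a=8 m (b=L-a=12):
  M_2 = R_Ax - M_A  [x≤a] with R_A=-18/125, M_A=-6/25 = (-18/125)·5 - (-6/25) = -12/25 kN·m
Load 3 — point force P=6 kN at a=15 m (b=L-a=5):
  M_3 = Pb²(3a+b)x/L³ - Pab²/L²  [x≤a] = 6·5²·(3·15+5)·5/20³ - 6·15·5²/20² = -15/16 kN·m
Load 4 — applied couple M₀=10 kN·m at a=12 m (b=L-a=8):
  M_4 = R_Ax - M_A  [x≤a] with R_A=18/25, M_A=16/5 = (18/25)·5 - (16/5) = 2/5 kN·m
Superposition: M = Σ M_i = 293/400 kN·m ≈ 0.732500 kN·m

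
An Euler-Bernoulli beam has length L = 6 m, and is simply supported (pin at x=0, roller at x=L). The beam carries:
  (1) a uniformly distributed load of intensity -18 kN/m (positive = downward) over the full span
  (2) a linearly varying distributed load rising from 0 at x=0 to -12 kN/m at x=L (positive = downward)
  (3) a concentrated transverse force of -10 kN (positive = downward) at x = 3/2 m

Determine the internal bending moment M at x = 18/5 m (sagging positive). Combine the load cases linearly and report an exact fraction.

Load 1 — uniform load w=-18 kN/m over full span:
  M_1 = wx(L-x)/2 = (-18)·(18/5)·(6-(18/5))/2 = -1944/25 kN·m
Load 2 — triangular load w₀=-12 kN/m (0→w₀ over full span):
  M_2 = w₀Lx/6 - w₀x³/(6L) = (-12)·6·(18/5)/6 - (-12)·(18/5)³/(6·6) = -3456/125 kN·m
Load 3 — point force P=-10 kN at a=3/2 m (b=L-a=9/2):
  M_3 = Pa(L-x)/L  [x>a] = (-10)·(3/2)·(6-(18/5))/6 = -6 kN·m
Superposition: M = Σ M_i = -13926/125 kN·m ≈ -111.408000 kN·m

M(18/5) = -13926/125 kN·m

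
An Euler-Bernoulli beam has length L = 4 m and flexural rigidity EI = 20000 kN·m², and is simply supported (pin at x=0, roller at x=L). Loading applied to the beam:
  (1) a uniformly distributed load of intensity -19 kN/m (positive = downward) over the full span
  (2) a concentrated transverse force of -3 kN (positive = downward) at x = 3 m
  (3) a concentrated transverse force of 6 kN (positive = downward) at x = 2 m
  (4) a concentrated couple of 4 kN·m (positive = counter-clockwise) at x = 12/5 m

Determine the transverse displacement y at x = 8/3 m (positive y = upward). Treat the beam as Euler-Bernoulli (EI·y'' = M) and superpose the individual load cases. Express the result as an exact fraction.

y(8/3) = 304847/121500000 m

Load 1 — uniform load w=-19 kN/m over full span:
  y_1 = -wx(L³-2Lx²+x³)/(24EI) = -(-19)·(8/3)·(4³-2·4·(8/3)²+(8/3)³)/(24·20000) = 418/151875 m
Load 2 — point force P=-3 kN at a=3 m (b=L-a=1):
  y_2 = -Pbx(L²-b²-x²)/(6LEI)  [x≤a] = -(-3)·1·(8/3)·(4²-1²-(8/3)²)/(6·4·20000) = 71/540000 m
Load 3 — point force P=6 kN at a=2 m (b=L-a=2):
  y_3 = -Pa(L-x)(2Lx-a²-x²)/(6LEI)  [x>a] = -6·2·(4-(8/3))·(2·4·(8/3)-2²-(8/3)²)/(6·4·20000) = -23/67500 m
Load 4 — applied couple M₀=4 kN·m at a=12/5 m (b=L-a=8/5):
  y_4 = (M₀x³/(6L)-M₀(x-a)²/2+C₁x)/EI  [x>a] with C₁=M₀(3b²-L²)/(6L)=-104/75 = (4·(8/3)³/(6·4)-4·((8/3)-(12/5))²/2+(-104/75)·(8/3))/20000 = -43/1265625 m
Superposition: y = Σ y_i = 304847/121500000 m ≈ 0.002509 m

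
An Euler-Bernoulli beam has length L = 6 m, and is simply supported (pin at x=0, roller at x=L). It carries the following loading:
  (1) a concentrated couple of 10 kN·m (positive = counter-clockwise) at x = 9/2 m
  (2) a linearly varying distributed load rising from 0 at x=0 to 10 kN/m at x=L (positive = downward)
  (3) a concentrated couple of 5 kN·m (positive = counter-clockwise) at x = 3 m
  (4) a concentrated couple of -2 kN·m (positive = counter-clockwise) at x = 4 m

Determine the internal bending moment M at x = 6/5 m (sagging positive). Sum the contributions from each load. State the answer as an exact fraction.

Load 1 — applied couple M₀=10 kN·m at a=9/2 m (b=L-a=3/2):
  M_1 = M₀x/L  [x≤a] = 10·(6/5)/6 = 2 kN·m
Load 2 — triangular load w₀=10 kN/m (0→w₀ over full span):
  M_2 = w₀Lx/6 - w₀x³/(6L) = 10·6·(6/5)/6 - 10·(6/5)³/(6·6) = 288/25 kN·m
Load 3 — applied couple M₀=5 kN·m at a=3 m (b=L-a=3):
  M_3 = M₀x/L  [x≤a] = 5·(6/5)/6 = 1 kN·m
Load 4 — applied couple M₀=-2 kN·m at a=4 m (b=L-a=2):
  M_4 = M₀x/L  [x≤a] = (-2)·(6/5)/6 = -2/5 kN·m
Superposition: M = Σ M_i = 353/25 kN·m ≈ 14.120000 kN·m

M(6/5) = 353/25 kN·m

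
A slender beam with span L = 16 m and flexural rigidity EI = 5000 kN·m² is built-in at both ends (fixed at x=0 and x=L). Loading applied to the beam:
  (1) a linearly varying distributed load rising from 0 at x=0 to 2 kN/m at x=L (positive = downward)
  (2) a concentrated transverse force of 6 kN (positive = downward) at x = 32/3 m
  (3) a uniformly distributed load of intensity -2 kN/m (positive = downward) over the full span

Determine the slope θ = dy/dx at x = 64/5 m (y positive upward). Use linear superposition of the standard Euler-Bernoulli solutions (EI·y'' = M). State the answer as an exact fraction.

θ(64/5) = -5504/3515625 rad

Load 1 — triangular load w₀=2 kN/m (0→w₀ over full span):
  θ_1 = -w₀(2x(L-x)(L-2x)(x+2L)+x²(L-x)²)/(120LEI) = -2·(2·(64/5)·(16-(64/5))·(16-2·(64/5))·((64/5)+2·16)+(64/5)²·(16-(64/5))²)/(120·16·5000) = 8192/1171875 rad
Load 2 — point force P=6 kN at a=32/3 m (b=L-a=16/3):
  θ_2 = Pa²(L-x)(2bL-(3b+a)(L-x))/(2L³EI)  [x>a] = 6·(32/3)²·(16-(64/5))·(2·(16/3)·16-(3·(16/3)+(32/3))·(16-(64/5)))/(2·16³·5000) = 128/28125 rad
Load 3 — uniform load w=-2 kN/m over full span:
  θ_3 = -wx(L-x)(L-2x)/(12EI) = -(-2)·(64/5)·(16-(64/5))·(16-2·(64/5))/(12·5000) = -1024/78125 rad
Superposition: θ = Σ θ_i = -5504/3515625 rad ≈ -0.001566 rad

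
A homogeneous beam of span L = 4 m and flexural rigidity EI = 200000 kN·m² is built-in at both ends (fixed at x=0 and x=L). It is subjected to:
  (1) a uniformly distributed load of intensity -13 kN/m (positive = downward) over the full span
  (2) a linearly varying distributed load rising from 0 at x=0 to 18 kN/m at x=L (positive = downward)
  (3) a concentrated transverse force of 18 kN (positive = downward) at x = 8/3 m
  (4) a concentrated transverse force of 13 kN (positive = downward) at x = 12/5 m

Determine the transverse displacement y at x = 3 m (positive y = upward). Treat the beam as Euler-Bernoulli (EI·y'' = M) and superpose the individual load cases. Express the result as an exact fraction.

Load 1 — uniform load w=-13 kN/m over full span:
  y_1 = -wx²(L-x)²/(24EI) = -(-13)·3²·(4-3)²/(24·200000) = 39/1600000 m
Load 2 — triangular load w₀=18 kN/m (0→w₀ over full span):
  y_2 = -w₀x²(L-x)²(x+2L)/(120LEI) = -18·3²·(4-3)²·(3+2·4)/(120·4·200000) = -297/16000000 m
Load 3 — point force P=18 kN at a=8/3 m (b=L-a=4/3):
  y_3 = -Pa²(L-x)²(3bL-(3b+a)(L-x))/(6L³EI)  [x>a] = -18·(8/3)²·(4-3)²·(3·(4/3)·4-(3·(4/3)+(8/3))·(4-3))/(6·4³·200000) = -7/450000 m
Load 4 — point force P=13 kN at a=12/5 m (b=L-a=8/5):
  y_4 = -Pa²(L-x)²(3bL-(3b+a)(L-x))/(6L³EI)  [x>a] = -13·(12/5)²·(4-3)²·(3·(8/5)·4-(3·(8/5)+(12/5))·(4-3))/(6·4³·200000) = -117/10000000 m
Superposition: y = Σ y_i = -15439/720000000 m ≈ -0.000021 m

y(3) = -15439/720000000 m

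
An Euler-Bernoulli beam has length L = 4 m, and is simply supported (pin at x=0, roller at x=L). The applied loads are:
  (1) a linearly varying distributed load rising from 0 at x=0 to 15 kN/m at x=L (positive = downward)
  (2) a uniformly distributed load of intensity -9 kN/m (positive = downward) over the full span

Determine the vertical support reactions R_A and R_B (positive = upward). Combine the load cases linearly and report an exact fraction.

Load 1 — triangular load w₀=15 kN/m (0→w₀ over full span):
  R_A = w₀L/6 = 15·4/6 = 10 kN
  R_B = w₀L/3 = 15·4/3 = 20 kN
Load 2 — uniform load w=-9 kN/m over full span:
  R_A = wL/2 = (-9)·4/2 = -18 kN
  R_B = wL/2 = (-9)·4/2 = -18 kN
Superposition: R_A = -8 kN, R_B = 2 kN

R_A = -8 kN, R_B = 2 kN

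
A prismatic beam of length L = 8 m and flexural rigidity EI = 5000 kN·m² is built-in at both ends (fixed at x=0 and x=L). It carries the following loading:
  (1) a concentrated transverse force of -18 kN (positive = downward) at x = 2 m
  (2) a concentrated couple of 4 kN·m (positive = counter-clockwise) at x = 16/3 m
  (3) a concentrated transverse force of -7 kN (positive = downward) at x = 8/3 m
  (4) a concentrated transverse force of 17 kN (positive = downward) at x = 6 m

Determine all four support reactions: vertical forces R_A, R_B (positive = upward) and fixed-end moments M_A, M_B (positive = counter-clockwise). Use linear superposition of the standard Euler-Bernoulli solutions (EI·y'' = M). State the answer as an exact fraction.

R_A = -14731/864 kN, M_A = -4501/216 kN·m, R_B = 7819/864 kN, M_B = -1777/216 kN·m

Load 1 — point force P=-18 kN at a=2 m (b=L-a=6):
  R_A = Pb²(3a+b)/L³ = (-18)·6²·(3·2+6)/8³ = -243/16 kN
  M_A = Pab²/L² = (-18)·2·6²/8² = -81/4 kN·m
  R_B = Pa²(a+3b)/L³ = (-18)·2²·(2+3·6)/8³ = -45/16 kN
  M_B = -Pa²b/L² = -(-18)·2²·6/8² = 27/4 kN·m
Load 2 — applied couple M₀=4 kN·m at a=16/3 m (b=L-a=8/3):
  R_A = 6M₀ab/L³ = 6·4·(16/3)·(8/3)/8³ = 2/3 kN
  M_A = M₀b(2a-b)/L² = 4·(8/3)·(2·(16/3)-(8/3))/8² = 4/3 kN·m
  R_B = -6M₀ab/L³ = -6·4·(16/3)·(8/3)/8³ = -2/3 kN
  M_B = M₀a(2b-a)/L² = 4·(16/3)·(2·(8/3)-(16/3))/8² = 0 kN·m
Load 3 — point force P=-7 kN at a=8/3 m (b=L-a=16/3):
  R_A = Pb²(3a+b)/L³ = (-7)·(16/3)²·(3·(8/3)+(16/3))/8³ = -140/27 kN
  M_A = Pab²/L² = (-7)·(8/3)·(16/3)²/8² = -224/27 kN·m
  R_B = Pa²(a+3b)/L³ = (-7)·(8/3)²·((8/3)+3·(16/3))/8³ = -49/27 kN
  M_B = -Pa²b/L² = -(-7)·(8/3)²·(16/3)/8² = 112/27 kN·m
Load 4 — point force P=17 kN at a=6 m (b=L-a=2):
  R_A = Pb²(3a+b)/L³ = 17·2²·(3·6+2)/8³ = 85/32 kN
  M_A = Pab²/L² = 17·6·2²/8² = 51/8 kN·m
  R_B = Pa²(a+3b)/L³ = 17·6²·(6+3·2)/8³ = 459/32 kN
  M_B = -Pa²b/L² = -17·6²·2/8² = -153/8 kN·m
Superposition: R_A = -14731/864 kN, M_A = -4501/216 kN·m, R_B = 7819/864 kN, M_B = -1777/216 kN·m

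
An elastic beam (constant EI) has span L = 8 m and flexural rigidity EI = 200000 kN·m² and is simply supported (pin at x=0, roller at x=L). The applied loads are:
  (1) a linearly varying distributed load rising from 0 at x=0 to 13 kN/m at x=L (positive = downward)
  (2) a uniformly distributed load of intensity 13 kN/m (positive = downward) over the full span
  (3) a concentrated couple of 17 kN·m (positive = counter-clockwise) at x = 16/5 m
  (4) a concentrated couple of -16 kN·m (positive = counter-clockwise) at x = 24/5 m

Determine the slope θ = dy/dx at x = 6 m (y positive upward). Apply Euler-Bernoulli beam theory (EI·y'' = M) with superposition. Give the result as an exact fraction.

Load 1 — triangular load w₀=13 kN/m (0→w₀ over full span):
  θ_1 = -w₀(7L⁴-30L²x²+15x⁴)/(360LEI) = -13·(7·8⁴-30·8²·6²+15·6⁴)/(360·8·200000) = 17069/36000000 rad
Load 2 — uniform load w=13 kN/m over full span:
  θ_2 = -w(L³-6Lx²+4x³)/(24EI) = -13·(8³-6·8·6²+4·6³)/(24·200000) = 143/150000 rad
Load 3 — applied couple M₀=17 kN·m at a=16/5 m (b=L-a=24/5):
  θ_3 = (M₀x²/(2L)-M₀(x-a)+C₁)/EI  [x>a] with C₁=M₀(3b²-L²)/(6L)=136/75 = (17·6²/(2·8)-17·(6-(16/5))+(136/75))/200000 = -2261/60000000 rad
Load 4 — applied couple M₀=-16 kN·m at a=24/5 m (b=L-a=16/5):
  θ_4 = (M₀x²/(2L)-M₀(x-a)+C₁)/EI  [x>a] with C₁=M₀(3b²-L²)/(6L)=832/75 = ((-16)·6²/(2·8)-(-16)·(6-(24/5))+(832/75))/200000 = -107/3750000 rad
Superposition: θ = Σ θ_i = 122513/90000000 rad ≈ 0.001361 rad

θ(6) = 122513/90000000 rad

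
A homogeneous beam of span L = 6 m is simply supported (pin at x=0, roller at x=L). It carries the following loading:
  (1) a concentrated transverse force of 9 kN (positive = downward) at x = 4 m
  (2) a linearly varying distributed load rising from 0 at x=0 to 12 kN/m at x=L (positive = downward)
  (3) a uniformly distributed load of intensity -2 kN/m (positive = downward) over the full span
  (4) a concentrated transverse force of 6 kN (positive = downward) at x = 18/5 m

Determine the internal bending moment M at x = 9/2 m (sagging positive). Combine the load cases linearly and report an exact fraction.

M(9/2) = 1251/40 kN·m

Load 1 — point force P=9 kN at a=4 m (b=L-a=2):
  M_1 = Pa(L-x)/L  [x>a] = 9·4·(6-(9/2))/6 = 9 kN·m
Load 2 — triangular load w₀=12 kN/m (0→w₀ over full span):
  M_2 = w₀Lx/6 - w₀x³/(6L) = 12·6·(9/2)/6 - 12·(9/2)³/(6·6) = 189/8 kN·m
Load 3 — uniform load w=-2 kN/m over full span:
  M_3 = wx(L-x)/2 = (-2)·(9/2)·(6-(9/2))/2 = -27/4 kN·m
Load 4 — point force P=6 kN at a=18/5 m (b=L-a=12/5):
  M_4 = Pa(L-x)/L  [x>a] = 6·(18/5)·(6-(9/2))/6 = 27/5 kN·m
Superposition: M = Σ M_i = 1251/40 kN·m ≈ 31.275000 kN·m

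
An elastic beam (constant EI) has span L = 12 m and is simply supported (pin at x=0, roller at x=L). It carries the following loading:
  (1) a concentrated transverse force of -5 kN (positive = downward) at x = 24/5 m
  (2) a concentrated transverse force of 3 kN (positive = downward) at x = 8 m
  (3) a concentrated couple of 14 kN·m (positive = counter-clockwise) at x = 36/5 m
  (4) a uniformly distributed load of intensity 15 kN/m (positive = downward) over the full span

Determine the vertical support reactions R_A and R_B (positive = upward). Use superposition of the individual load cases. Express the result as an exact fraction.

R_A = 535/6 kN, R_B = 533/6 kN

Load 1 — point force P=-5 kN at a=24/5 m (b=L-a=36/5):
  R_A = Pb/L = (-5)·(36/5)/12 = -3 kN
  R_B = Pa/L = (-5)·(24/5)/12 = -2 kN
Load 2 — point force P=3 kN at a=8 m (b=L-a=4):
  R_A = Pb/L = 3·4/12 = 1 kN
  R_B = Pa/L = 3·8/12 = 2 kN
Load 3 — applied couple M₀=14 kN·m at a=36/5 m (b=L-a=24/5):
  R_A = M₀/L = 14/12 = 7/6 kN
  R_B = -M₀/L = -14/12 = -7/6 kN
Load 4 — uniform load w=15 kN/m over full span:
  R_A = wL/2 = 15·12/2 = 90 kN
  R_B = wL/2 = 15·12/2 = 90 kN
Superposition: R_A = 535/6 kN, R_B = 533/6 kN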